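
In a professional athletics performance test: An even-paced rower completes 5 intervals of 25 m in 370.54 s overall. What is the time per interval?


Split time = total_time / n_laps = 370.54 / 5
Split time = 74.108 s per lap

74.108 s


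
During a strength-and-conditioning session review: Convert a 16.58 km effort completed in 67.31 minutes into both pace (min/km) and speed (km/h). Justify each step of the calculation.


Pace = time / distance = 67.31 min / 16.58 km = 4.0597 min/km
Speed = distance / time_in_hours = 16.58 / 1.1218 hr
Speed = 14.7794 km/h

4.0597 min/km, 14.7794 km/h


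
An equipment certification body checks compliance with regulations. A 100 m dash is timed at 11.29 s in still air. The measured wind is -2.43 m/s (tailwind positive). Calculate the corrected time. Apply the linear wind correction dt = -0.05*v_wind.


dt = -0.05 * v_wind = -0.05 * -2.43 = 0.1215 s
t_corrected = t_still + dt = 11.29 + (0.1215)
t_corrected = 11.4115 s

11.4115 s


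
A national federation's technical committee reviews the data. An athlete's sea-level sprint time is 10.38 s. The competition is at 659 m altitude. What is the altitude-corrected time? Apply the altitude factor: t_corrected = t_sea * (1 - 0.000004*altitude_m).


Correction factor = 1 - 0.000004 * 659 = 0.997364
t_corrected = t_sea * factor = 10.38 * 0.997364
t_corrected = 10.3526 s

10.3526 s


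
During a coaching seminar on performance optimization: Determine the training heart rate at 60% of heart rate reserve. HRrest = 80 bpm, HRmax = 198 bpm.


Target = HRrest + pct*(HRmax - HRrest)
Heart rate reserve = HRmax - HRrest = 198 - 80 = 118 bpm
Fraction = 60% = 0.6
Target = 80 + 0.6 * 118
Target = 80 + 70.8 = 150.8 bpm

150.8 bpm


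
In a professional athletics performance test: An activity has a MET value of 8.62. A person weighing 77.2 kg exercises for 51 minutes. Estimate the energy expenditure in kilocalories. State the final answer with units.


kcal = MET * mass * time_hr
Convert time: 51 min = 0.85 hr
kcal = 8.62 * 77.2 * 0.85
kcal = 565.6444 kcal

565.6444 kcal


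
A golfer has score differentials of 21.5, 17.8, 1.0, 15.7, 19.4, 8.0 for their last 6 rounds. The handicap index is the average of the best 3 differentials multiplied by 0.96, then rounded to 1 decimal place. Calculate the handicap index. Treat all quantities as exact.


All differentials: 21.5, 17.8, 1.0, 15.7, 19.4, 8.0
Sorted: 1.0, 8.0, 15.7, 17.8, 19.4, 21.5
Best 3: 1.0, 8.0, 15.7
Average of best = 24.7 / 3 = 8.2333
Raw index = 8.2333 * 0.96 = 7.904
Handicap index = round(7.904, 1) = 7.9

7.9


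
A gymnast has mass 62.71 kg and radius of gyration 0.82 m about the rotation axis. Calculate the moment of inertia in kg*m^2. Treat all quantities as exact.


I = m * k^2
I = 62.71 * 0.82^2
I = 62.71 * 0.6724 = 42.1662 kg*m^2

42.1662 kg*m^2


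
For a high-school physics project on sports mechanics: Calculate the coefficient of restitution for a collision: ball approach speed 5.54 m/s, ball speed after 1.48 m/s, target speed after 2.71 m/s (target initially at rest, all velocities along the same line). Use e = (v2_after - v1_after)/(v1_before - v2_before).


e = (v2_after - v1_after) / (v1_before - v2_before)
Numerator = 2.71 - 1.48 = 1.23
Denominator = 5.54 - 0 = 5.54
e = 1.23 / 5.54 = 0.222

0.222


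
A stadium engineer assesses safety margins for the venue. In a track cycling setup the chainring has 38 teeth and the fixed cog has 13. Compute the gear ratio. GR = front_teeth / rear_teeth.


GR = front_teeth / rear_teeth
GR = 38 / 13
GR = 2.9231

2.9231


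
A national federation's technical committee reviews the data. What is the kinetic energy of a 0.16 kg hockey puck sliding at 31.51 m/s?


KE = 0.5 * m * v^2
KE = 0.5 * 0.16 * 31.51^2
KE = 0.5 * 0.16 * 992.8801 = 79.4304 J

79.4304 J


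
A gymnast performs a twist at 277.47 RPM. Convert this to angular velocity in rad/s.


omega = RPM * 2 * pi / 60
omega = 277.47 * 2 * 3.14159 / 60
omega = 1743.3954 / 60 = 29.0566 rad/s

29.0566 rad/s


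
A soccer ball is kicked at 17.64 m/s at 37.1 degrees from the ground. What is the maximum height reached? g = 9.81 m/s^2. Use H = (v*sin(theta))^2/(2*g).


H = (v*sin(theta))^2 / (2*g)
vy = v*sin(theta) = 17.64 * sin(37.1 deg) = 10.6406 m/s
H = vy^2 / (2*g) = 113.2221 / (2*9.81)
H = 113.2221 / 19.62 = 5.7708 m

5.7708 m


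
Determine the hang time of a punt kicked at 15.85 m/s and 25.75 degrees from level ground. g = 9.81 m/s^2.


T = 2*v*sin(theta)/g
sin(theta) = sin(25.75 deg) = 0.4344
T = 2*15.85*0.4344 / 9.81
T = 13.7719 / 9.81 = 1.4039 s

1.4039 s


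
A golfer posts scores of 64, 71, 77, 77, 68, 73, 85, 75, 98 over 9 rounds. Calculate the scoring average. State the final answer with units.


Average = sum / n
Sum = 688
Average = 688 / 9 = 76.4444

76.4444


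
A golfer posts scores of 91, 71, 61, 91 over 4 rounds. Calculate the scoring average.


Average = sum / n
Sum = 314
Average = 314 / 4 = 78.5

78.5


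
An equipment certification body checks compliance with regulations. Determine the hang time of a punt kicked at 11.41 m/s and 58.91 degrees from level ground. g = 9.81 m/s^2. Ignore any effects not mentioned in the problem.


T = 2*v*sin(theta)/g
sin(theta) = sin(58.91 deg) = 0.8564
T = 2*11.41*0.8564 / 9.81
T = 19.5421 / 9.81 = 1.9921 s

1.9921 s


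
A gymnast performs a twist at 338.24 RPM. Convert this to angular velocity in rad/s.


omega = RPM * 2 * pi / 60
omega = 338.24 * 2 * 3.14159 / 60
omega = 2125.2246 / 60 = 35.4204 rad/s

35.4204 rad/s


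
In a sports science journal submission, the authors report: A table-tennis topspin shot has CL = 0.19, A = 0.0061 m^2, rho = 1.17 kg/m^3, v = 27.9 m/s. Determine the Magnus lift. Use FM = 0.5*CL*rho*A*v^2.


FM = 0.5 * CL * rho * A * v^2
FM = 0.5 * 0.19 * 1.17 * 0.0061 * 27.9^2
v^2 = 778.41
FM = 0.5 * 0.19 * 1.17 * 0.0061 * 778.41 = 0.5278 N

0.5278 N


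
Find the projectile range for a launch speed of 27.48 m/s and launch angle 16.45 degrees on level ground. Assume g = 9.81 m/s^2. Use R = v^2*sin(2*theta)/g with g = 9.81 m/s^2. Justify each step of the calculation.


R = v^2 * sin(2*theta) / g
Convert angle to radians: theta = 16.45 deg = 0.2871 rad
sin(2*theta) = sin(0.5742) = 0.5432
R = 27.48^2 * 0.5432 / 9.81
R = 755.1504 * 0.5432 / 9.81 = 41.8123 m

41.8123 m


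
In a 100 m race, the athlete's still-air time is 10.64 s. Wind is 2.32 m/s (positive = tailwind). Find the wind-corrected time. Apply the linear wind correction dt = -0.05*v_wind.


dt = -0.05 * v_wind = -0.05 * 2.32 = -0.116 s
t_corrected = t_still + dt = 10.64 + (-0.116)
t_corrected = 10.524 s

10.524 s


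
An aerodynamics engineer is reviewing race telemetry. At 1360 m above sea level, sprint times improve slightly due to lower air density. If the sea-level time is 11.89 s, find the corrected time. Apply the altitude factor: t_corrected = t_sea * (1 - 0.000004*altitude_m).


Correction factor = 1 - 0.000004 * 1360 = 0.99456
t_corrected = t_sea * factor = 11.89 * 0.99456
t_corrected = 11.8253 s

11.8253 s


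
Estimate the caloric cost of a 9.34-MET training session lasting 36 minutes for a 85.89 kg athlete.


kcal = MET * mass * time_hr
Convert time: 36 min = 0.6 hr
kcal = 9.34 * 85.89 * 0.6
kcal = 481.3276 kcal

481.3276 kcal


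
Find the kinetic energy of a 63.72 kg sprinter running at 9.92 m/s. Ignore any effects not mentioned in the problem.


KE = 0.5 * m * v^2
KE = 0.5 * 63.72 * 9.92^2
KE = 0.5 * 63.72 * 98.4064 = 3135.2279 J

3135.2279 J


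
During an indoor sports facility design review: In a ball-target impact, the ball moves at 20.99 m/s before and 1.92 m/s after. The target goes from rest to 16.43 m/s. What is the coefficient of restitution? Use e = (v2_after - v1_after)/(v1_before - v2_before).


e = (v2_after - v1_after) / (v1_before - v2_before)
Numerator = 16.43 - 1.92 = 14.51
Denominator = 20.99 - 0 = 20.99
e = 14.51 / 20.99 = 0.6913

0.6913


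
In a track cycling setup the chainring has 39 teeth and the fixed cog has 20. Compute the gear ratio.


GR = front_teeth / rear_teeth
GR = 39 / 20
GR = 1.95

1.95


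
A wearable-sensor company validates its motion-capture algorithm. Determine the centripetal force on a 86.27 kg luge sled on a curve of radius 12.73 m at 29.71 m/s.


Fc = m * v^2 / r
v^2 = 29.71^2 = 882.6841
Fc = 86.27 * 882.6841 / 12.73
Fc = 76149.1573 / 12.73 = 5981.8662 N

5981.8662 N


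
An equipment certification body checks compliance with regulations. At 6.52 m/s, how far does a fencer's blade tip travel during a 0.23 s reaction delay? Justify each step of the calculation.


d = v * t
d = 6.52 * 0.23
d = 1.4996 m

1.4996 m


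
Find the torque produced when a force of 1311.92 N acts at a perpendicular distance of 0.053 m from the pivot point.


tau = F * d
tau = 1311.92 * 0.053
tau = 69.5318 N*m

69.5318 N*m


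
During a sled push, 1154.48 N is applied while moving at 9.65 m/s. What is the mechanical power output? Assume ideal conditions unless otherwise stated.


P = F * v
P = 1154.48 * 9.65
P = 11140.732 W

11140.732 W


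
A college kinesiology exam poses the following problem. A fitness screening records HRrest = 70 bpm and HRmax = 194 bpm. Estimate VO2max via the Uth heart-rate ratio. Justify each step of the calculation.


VO2max = 15.3 * HRmax / HRrest
VO2max = 15.3 * 194 / 70
VO2max = 2968.2 / 70 = 42.4029 mL/kg/min

42.4029 mL/kg/min


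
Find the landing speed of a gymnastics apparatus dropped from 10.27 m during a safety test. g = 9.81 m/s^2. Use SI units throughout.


v = sqrt(2 * g * h)
v = sqrt(2 * 9.81 * 10.27)
v = sqrt(201.4974) = 14.195 m/s

14.195 m/s


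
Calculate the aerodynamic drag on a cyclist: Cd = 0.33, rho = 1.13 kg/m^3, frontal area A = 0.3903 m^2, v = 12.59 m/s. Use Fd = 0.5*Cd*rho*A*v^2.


Fd = 0.5 * Cd * rho * A * v^2
Fd = 0.5 * 0.33 * 1.13 * 0.3903 * 12.59^2
v^2 = 158.5081
Fd = 0.5 * 0.33 * 1.13 * 0.3903 * 158.5081 = 11.5349 N

11.5349 N


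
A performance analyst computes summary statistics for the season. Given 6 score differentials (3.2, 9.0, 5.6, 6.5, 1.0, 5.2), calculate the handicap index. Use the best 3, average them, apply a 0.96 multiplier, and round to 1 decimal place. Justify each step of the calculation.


All differentials: 3.2, 9.0, 5.6, 6.5, 1.0, 5.2
Sorted: 1.0, 3.2, 5.2, 5.6, 6.5, 9.0
Best 3: 1.0, 3.2, 5.2
Average of best = 9.4 / 3 = 3.1333
Raw index = 3.1333 * 0.96 = 3.008
Handicap index = round(3.008, 1) = 3.0

3.0


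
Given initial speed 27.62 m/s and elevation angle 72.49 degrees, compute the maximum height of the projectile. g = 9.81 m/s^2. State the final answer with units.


H = (v*sin(theta))^2 / (2*g)
vy = v*sin(theta) = 27.62 * sin(72.49 deg) = 26.3402 m/s
H = vy^2 / (2*g) = 693.8068 / (2*9.81)
H = 693.8068 / 19.62 = 35.3622 m

35.3622 m


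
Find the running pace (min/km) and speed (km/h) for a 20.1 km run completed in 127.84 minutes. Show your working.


Pace = time / distance = 127.84 min / 20.1 km = 6.3602 min/km
Speed = distance / time_in_hours = 20.1 / 2.1307 hr
Speed = 9.4337 km/h

6.3602 min/km, 9.4337 km/h


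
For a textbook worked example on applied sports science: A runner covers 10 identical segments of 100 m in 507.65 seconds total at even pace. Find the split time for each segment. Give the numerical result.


Split time = total_time / n_laps = 507.65 / 10
Split time = 50.765 s per lap

50.765 s


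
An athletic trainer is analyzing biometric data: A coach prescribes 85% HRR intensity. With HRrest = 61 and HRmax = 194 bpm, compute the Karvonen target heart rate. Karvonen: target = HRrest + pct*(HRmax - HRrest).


Target = HRrest + pct*(HRmax - HRrest)
Heart rate reserve = HRmax - HRrest = 194 - 61 = 133 bpm
Fraction = 85% = 0.85
Target = 61 + 0.85 * 133
Target = 61 + 113.05 = 174.05 bpm

174.05 bpm


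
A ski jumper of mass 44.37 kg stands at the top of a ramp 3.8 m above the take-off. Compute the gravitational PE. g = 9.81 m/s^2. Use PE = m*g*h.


PE = m * g * h
PE = 44.37 * 9.81 * 3.8
PE = 435.2697 * 3.8 = 1654.0249 J

1654.0249 J


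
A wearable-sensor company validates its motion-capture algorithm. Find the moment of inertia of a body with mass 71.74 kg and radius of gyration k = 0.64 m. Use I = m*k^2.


I = m * k^2
I = 71.74 * 0.64^2
I = 71.74 * 0.4096 = 29.3847 kg*m^2

29.3847 kg*m^2


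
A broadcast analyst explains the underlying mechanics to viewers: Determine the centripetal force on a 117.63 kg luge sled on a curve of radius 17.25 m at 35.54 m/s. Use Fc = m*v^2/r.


Fc = m * v^2 / r
v^2 = 35.54^2 = 1263.0916
Fc = 117.63 * 1263.0916 / 17.25
Fc = 148577.4649 / 17.25 = 8613.1864 N

8613.1864 N


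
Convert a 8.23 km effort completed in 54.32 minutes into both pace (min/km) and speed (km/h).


Pace = time / distance = 54.32 min / 8.23 km = 6.6002 min/km
Speed = distance / time_in_hours = 8.23 / 0.9053 hr
Speed = 9.0906 km/h

6.6002 min/km, 9.0906 km/h


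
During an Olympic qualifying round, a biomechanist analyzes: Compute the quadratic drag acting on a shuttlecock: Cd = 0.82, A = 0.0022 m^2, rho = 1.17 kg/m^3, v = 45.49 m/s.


Fd = 0.5 * Cd * rho * A * v^2
Fd = 0.5 * 0.82 * 1.17 * 0.0022 * 45.49^2
v^2 = 2069.3401
Fd = 0.5 * 0.82 * 1.17 * 0.0022 * 2069.3401 = 2.1839 N

2.1839 N


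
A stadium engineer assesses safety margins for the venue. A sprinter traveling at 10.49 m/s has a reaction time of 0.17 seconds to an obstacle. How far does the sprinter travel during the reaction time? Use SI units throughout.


d = v * t
d = 10.49 * 0.17
d = 1.7833 m

1.7833 m


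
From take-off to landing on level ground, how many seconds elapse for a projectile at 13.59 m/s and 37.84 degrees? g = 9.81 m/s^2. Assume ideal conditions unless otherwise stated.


T = 2*v*sin(theta)/g
sin(theta) = sin(37.84 deg) = 0.6135
T = 2*13.59*0.6135 / 9.81
T = 16.6738 / 9.81 = 1.6997 s

1.6997 s


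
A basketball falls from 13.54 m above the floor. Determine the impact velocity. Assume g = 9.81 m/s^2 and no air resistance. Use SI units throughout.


v = sqrt(2 * g * h)
v = sqrt(2 * 9.81 * 13.54)
v = sqrt(265.6548) = 16.2989 m/s

16.2989 m/s


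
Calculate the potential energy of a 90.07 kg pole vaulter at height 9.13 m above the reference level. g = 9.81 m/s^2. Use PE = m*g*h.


PE = m * g * h
PE = 90.07 * 9.81 * 9.13
PE = 883.5867 * 9.13 = 8067.1466 J

8067.1466 J


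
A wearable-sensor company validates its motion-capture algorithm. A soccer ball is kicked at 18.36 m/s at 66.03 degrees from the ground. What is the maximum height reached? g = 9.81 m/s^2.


H = (v*sin(theta))^2 / (2*g)
vy = v*sin(theta) = 18.36 * sin(66.03 deg) = 16.7766 m/s
H = vy^2 / (2*g) = 281.4544 / (2*9.81)
H = 281.4544 / 19.62 = 14.3453 m

14.3453 m


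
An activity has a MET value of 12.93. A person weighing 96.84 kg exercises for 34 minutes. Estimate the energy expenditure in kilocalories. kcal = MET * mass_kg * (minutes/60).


kcal = MET * mass * time_hr
Convert time: 34 min = 0.5667 hr
kcal = 12.93 * 96.84 * 0.5667
kcal = 709.5467 kcal

709.5467 kcal


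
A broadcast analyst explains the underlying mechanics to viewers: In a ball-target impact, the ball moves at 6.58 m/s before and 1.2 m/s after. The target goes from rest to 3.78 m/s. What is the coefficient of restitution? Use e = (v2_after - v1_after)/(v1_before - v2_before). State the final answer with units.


e = (v2_after - v1_after) / (v1_before - v2_before)
Numerator = 3.78 - 1.2 = 2.58
Denominator = 6.58 - 0 = 6.58
e = 2.58 / 6.58 = 0.3921

0.3921


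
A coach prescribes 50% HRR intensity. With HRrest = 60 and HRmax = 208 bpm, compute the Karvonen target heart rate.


Target = HRrest + pct*(HRmax - HRrest)
Heart rate reserve = HRmax - HRrest = 208 - 60 = 148 bpm
Fraction = 50% = 0.5
Target = 60 + 0.5 * 148
Target = 60 + 74 = 134 bpm

134 bpm


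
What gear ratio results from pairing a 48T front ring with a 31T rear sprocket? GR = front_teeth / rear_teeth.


GR = front_teeth / rear_teeth
GR = 48 / 31
GR = 1.5484

1.5484


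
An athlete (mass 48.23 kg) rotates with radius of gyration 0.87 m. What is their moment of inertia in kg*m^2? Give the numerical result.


I = m * k^2
I = 48.23 * 0.87^2
I = 48.23 * 0.7569 = 36.5053 kg*m^2

36.5053 kg*m^2


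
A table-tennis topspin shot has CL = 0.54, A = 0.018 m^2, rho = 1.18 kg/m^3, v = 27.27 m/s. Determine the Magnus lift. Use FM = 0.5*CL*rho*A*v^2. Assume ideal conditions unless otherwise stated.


FM = 0.5 * CL * rho * A * v^2
FM = 0.5 * 0.54 * 1.18 * 0.018 * 27.27^2
v^2 = 743.6529
FM = 0.5 * 0.54 * 1.18 * 0.018 * 743.6529 = 4.2647 N

4.2647 N


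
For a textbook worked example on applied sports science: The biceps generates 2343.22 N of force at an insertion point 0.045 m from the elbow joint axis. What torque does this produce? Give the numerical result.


tau = F * d
tau = 2343.22 * 0.045
tau = 105.4449 N*m

105.4449 N*m


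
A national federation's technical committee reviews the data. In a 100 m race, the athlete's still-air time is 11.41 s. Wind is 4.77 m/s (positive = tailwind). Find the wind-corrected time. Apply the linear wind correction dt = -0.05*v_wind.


dt = -0.05 * v_wind = -0.05 * 4.77 = -0.2385 s
t_corrected = t_still + dt = 11.41 + (-0.2385)
t_corrected = 11.1715 s

11.1715 s


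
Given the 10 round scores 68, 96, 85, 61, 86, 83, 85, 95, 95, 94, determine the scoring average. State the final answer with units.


Average = sum / n
Sum = 848
Average = 848 / 10 = 84.8

84.8


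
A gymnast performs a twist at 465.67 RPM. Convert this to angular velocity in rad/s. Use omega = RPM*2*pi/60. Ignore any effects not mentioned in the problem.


omega = RPM * 2 * pi / 60
omega = 465.67 * 2 * 3.14159 / 60
omega = 2925.8909 / 60 = 48.7648 rad/s

48.7648 rad/s


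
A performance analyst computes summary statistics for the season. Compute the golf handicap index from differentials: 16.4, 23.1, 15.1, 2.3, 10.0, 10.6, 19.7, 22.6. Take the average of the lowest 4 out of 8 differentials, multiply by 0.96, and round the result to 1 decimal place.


All differentials: 16.4, 23.1, 15.1, 2.3, 10.0, 10.6, 19.7, 22.6
Sorted: 2.3, 10.0, 10.6, 15.1, 16.4, 19.7, 22.6, 23.1
Best 4: 2.3, 10.0, 10.6, 15.1
Average of best = 38 / 4 = 9.5
Raw index = 9.5 * 0.96 = 9.12
Handicap index = round(9.12, 1) = 9.1

9.1


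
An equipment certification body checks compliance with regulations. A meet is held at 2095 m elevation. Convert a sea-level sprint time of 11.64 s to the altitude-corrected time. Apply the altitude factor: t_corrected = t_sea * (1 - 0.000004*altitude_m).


Correction factor = 1 - 0.000004 * 2095 = 0.99162
t_corrected = t_sea * factor = 11.64 * 0.99162
t_corrected = 11.5425 s

11.5425 s


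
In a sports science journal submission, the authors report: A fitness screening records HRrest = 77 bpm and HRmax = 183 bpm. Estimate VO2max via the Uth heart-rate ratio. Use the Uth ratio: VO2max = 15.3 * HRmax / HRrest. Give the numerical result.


VO2max = 15.3 * HRmax / HRrest
VO2max = 15.3 * 183 / 77
VO2max = 2799.9 / 77 = 36.3623 mL/kg/min

36.3623 mL/kg/min


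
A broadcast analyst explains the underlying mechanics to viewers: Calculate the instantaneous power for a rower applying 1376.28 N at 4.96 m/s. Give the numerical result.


P = F * v
P = 1376.28 * 4.96
P = 6826.3488 W

6826.3488 W


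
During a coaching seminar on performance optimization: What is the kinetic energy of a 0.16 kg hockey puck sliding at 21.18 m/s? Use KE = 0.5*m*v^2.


KE = 0.5 * m * v^2
KE = 0.5 * 0.16 * 21.18^2
KE = 0.5 * 0.16 * 448.5924 = 35.8874 J

35.8874 J


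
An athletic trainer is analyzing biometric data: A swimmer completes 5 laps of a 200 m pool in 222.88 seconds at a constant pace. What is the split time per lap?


Split time = total_time / n_laps = 222.88 / 5
Split time = 44.576 s per lap

44.576 s


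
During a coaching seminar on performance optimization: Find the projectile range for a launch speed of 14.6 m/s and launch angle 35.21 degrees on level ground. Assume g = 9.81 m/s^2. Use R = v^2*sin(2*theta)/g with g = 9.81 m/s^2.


R = v^2 * sin(2*theta) / g
Convert angle to radians: theta = 35.21 deg = 0.6145 rad
sin(2*theta) = sin(1.2291) = 0.9422
R = 14.6^2 * 0.9422 / 9.81
R = 213.16 * 0.9422 / 9.81 = 20.4724 m

20.4724 m


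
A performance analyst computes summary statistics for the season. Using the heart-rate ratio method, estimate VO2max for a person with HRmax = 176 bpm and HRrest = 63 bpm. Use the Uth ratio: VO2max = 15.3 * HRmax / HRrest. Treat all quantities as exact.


VO2max = 15.3 * HRmax / HRrest
VO2max = 15.3 * 176 / 63
VO2max = 2692.8 / 63 = 42.7429 mL/kg/min

42.7429 mL/kg/min


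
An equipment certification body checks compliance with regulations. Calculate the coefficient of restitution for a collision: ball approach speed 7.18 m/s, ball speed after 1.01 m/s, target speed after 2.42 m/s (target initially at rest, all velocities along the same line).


e = (v2_after - v1_after) / (v1_before - v2_before)
Numerator = 2.42 - 1.01 = 1.41
Denominator = 7.18 - 0 = 7.18
e = 1.41 / 7.18 = 0.1964

0.1964


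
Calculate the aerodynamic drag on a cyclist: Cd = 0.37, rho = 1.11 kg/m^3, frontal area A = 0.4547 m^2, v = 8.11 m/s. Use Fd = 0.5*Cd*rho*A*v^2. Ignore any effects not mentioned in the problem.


Fd = 0.5 * Cd * rho * A * v^2
Fd = 0.5 * 0.37 * 1.11 * 0.4547 * 8.11^2
v^2 = 65.7721
Fd = 0.5 * 0.37 * 1.11 * 0.4547 * 65.7721 = 6.1413 N

6.1413 N


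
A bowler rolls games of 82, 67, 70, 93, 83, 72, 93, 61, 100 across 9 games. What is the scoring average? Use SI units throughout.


Average = sum / n
Sum = 721
Average = 721 / 9 = 80.1111

80.1111


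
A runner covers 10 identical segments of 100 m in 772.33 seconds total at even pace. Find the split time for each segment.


Split time = total_time / n_laps = 772.33 / 10
Split time = 77.233 s per lap

77.233 s


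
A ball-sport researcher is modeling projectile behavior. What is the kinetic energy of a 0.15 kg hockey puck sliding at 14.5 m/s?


KE = 0.5 * m * v^2
KE = 0.5 * 0.15 * 14.5^2
KE = 0.5 * 0.15 * 210.25 = 15.7687 J

15.7687 J


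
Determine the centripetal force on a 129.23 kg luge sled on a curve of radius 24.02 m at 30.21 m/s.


Fc = m * v^2 / r
v^2 = 30.21^2 = 912.6441
Fc = 129.23 * 912.6441 / 24.02
Fc = 117940.997 / 24.02 = 4910.1164 N

4910.1164 N


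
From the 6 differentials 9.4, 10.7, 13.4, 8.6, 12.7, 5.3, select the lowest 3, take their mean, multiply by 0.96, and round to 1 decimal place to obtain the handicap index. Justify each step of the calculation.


All differentials: 9.4, 10.7, 13.4, 8.6, 12.7, 5.3
Sorted: 5.3, 8.6, 9.4, 10.7, 12.7, 13.4
Best 3: 5.3, 8.6, 9.4
Average of best = 23.3 / 3 = 7.7667
Raw index = 7.7667 * 0.96 = 7.456
Handicap index = round(7.456, 1) = 7.5

7.5


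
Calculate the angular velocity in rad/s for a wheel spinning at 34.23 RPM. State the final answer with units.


omega = RPM * 2 * pi / 60
omega = 34.23 * 2 * 3.14159 / 60
omega = 215.0734 / 60 = 3.5846 rad/s

3.5846 rad/s


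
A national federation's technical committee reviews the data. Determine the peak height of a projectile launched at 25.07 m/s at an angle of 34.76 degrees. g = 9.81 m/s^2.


H = (v*sin(theta))^2 / (2*g)
vy = v*sin(theta) = 25.07 * sin(34.76 deg) = 14.2934 m/s
H = vy^2 / (2*g) = 204.3017 / (2*9.81)
H = 204.3017 / 19.62 = 10.4129 m

10.4129 m


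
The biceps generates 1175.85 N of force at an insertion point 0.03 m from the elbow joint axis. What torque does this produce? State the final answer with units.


tau = F * d
tau = 1175.85 * 0.03
tau = 35.2755 N*m

35.2755 N*m


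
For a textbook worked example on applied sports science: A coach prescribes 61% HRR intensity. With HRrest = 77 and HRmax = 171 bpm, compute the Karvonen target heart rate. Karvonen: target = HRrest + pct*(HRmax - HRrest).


Target = HRrest + pct*(HRmax - HRrest)
Heart rate reserve = HRmax - HRrest = 171 - 77 = 94 bpm
Fraction = 61% = 0.61
Target = 77 + 0.61 * 94
Target = 77 + 57.34 = 134.34 bpm

134.34 bpm


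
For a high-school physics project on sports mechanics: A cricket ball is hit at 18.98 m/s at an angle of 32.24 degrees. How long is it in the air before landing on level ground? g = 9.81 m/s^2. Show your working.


T = 2*v*sin(theta)/g
sin(theta) = sin(32.24 deg) = 0.5335
T = 2*18.98*0.5335 / 9.81
T = 20.2504 / 9.81 = 2.0643 s

2.0643 s


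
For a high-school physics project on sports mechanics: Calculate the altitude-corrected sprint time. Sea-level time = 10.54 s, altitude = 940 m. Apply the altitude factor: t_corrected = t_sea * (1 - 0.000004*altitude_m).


Correction factor = 1 - 0.000004 * 940 = 0.99624
t_corrected = t_sea * factor = 10.54 * 0.99624
t_corrected = 10.5004 s

10.5004 s


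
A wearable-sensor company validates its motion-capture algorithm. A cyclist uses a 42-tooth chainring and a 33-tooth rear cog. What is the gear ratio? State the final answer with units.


GR = front_teeth / rear_teeth
GR = 42 / 33
GR = 1.2727

1.2727


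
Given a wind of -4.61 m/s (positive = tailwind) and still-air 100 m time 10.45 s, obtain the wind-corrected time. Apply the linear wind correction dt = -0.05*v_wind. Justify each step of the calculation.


dt = -0.05 * v_wind = -0.05 * -4.61 = 0.2305 s
t_corrected = t_still + dt = 10.45 + (0.2305)
t_corrected = 10.6805 s

10.6805 s


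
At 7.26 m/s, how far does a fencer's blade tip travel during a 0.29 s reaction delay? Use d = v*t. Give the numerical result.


d = v * t
d = 7.26 * 0.29
d = 2.1054 m

2.1054 m


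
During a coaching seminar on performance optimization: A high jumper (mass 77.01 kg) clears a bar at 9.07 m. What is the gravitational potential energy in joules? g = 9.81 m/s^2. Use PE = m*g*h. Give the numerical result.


PE = m * g * h
PE = 77.01 * 9.81 * 9.07
PE = 755.4681 * 9.07 = 6852.0957 J

6852.0957 J


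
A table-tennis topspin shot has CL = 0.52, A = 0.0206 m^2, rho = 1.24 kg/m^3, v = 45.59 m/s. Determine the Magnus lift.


FM = 0.5 * CL * rho * A * v^2
FM = 0.5 * 0.52 * 1.24 * 0.0206 * 45.59^2
v^2 = 2078.4481
FM = 0.5 * 0.52 * 1.24 * 0.0206 * 2078.4481 = 13.8039 N

13.8039 N


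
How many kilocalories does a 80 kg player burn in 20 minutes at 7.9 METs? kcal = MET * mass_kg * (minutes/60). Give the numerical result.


kcal = MET * mass * time_hr
Convert time: 20 min = 0.3333 hr
kcal = 7.9 * 80 * 0.3333
kcal = 210.6667 kcal

210.6667 kcal


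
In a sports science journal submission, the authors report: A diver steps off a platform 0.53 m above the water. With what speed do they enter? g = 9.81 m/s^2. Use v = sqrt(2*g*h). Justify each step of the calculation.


v = sqrt(2 * g * h)
v = sqrt(2 * 9.81 * 0.53)
v = sqrt(10.3986) = 3.2247 m/s

3.2247 m/s


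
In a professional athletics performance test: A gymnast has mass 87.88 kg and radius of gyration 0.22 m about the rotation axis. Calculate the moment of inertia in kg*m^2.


I = m * k^2
I = 87.88 * 0.22^2
I = 87.88 * 0.0484 = 4.2534 kg*m^2

4.2534 kg*m^2


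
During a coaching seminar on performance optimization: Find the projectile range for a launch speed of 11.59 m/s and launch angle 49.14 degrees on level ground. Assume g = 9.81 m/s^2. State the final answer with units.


R = v^2 * sin(2*theta) / g
Convert angle to radians: theta = 49.14 deg = 0.8577 rad
sin(2*theta) = sin(1.7153) = 0.9896
R = 11.59^2 * 0.9896 / 9.81
R = 134.3281 * 0.9896 / 9.81 = 13.5502 m

13.5502 m


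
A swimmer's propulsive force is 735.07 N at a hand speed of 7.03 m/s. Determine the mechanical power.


P = F * v
P = 735.07 * 7.03
P = 5167.5421 W

5167.5421 W


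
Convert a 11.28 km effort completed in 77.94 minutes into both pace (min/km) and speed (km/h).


Pace = time / distance = 77.94 min / 11.28 km = 6.9096 min/km
Speed = distance / time_in_hours = 11.28 / 1.299 hr
Speed = 8.6836 km/h

6.9096 min/km, 8.6836 km/h


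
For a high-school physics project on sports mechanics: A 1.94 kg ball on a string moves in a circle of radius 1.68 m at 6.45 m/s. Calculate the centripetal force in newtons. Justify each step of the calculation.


Fc = m * v^2 / r
v^2 = 6.45^2 = 41.6025
Fc = 1.94 * 41.6025 / 1.68
Fc = 80.7088 / 1.68 = 48.041 N

48.041 N


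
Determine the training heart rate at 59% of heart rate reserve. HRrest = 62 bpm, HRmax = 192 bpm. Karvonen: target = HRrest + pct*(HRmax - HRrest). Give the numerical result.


Target = HRrest + pct*(HRmax - HRrest)
Heart rate reserve = HRmax - HRrest = 192 - 62 = 130 bpm
Fraction = 59% = 0.59
Target = 62 + 0.59 * 130
Target = 62 + 76.7 = 138.7 bpm

138.7 bpm


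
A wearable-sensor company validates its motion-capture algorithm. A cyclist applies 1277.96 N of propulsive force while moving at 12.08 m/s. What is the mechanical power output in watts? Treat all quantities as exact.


P = F * v
P = 1277.96 * 12.08
P = 15437.7568 W

15437.7568 W


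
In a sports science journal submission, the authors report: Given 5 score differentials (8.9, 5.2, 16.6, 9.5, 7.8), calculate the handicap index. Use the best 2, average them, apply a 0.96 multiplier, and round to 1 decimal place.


All differentials: 8.9, 5.2, 16.6, 9.5, 7.8
Sorted: 5.2, 7.8, 8.9, 9.5, 16.6
Best 2: 5.2, 7.8
Average of best = 13 / 2 = 6.5
Raw index = 6.5 * 0.96 = 6.24
Handicap index = round(6.24, 1) = 6.2

6.2


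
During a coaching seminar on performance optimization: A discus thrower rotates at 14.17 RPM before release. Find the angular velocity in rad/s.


omega = RPM * 2 * pi / 60
omega = 14.17 * 2 * 3.14159 / 60
omega = 89.0327 / 60 = 1.4839 rad/s

1.4839 rad/s


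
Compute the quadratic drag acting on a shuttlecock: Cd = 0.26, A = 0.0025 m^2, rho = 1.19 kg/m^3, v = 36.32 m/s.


Fd = 0.5 * Cd * rho * A * v^2
Fd = 0.5 * 0.26 * 1.19 * 0.0025 * 36.32^2
v^2 = 1319.1424
Fd = 0.5 * 0.26 * 1.19 * 0.0025 * 1319.1424 = 0.5102 N

0.5102 N


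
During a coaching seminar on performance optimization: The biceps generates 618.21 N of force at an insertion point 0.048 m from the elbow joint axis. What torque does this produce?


tau = F * d
tau = 618.21 * 0.048
tau = 29.6741 N*m

29.6741 N*m


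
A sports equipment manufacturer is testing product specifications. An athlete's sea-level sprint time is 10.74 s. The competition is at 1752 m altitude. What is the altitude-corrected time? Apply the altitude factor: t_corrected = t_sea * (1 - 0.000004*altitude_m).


Correction factor = 1 - 0.000004 * 1752 = 0.992992
t_corrected = t_sea * factor = 10.74 * 0.992992
t_corrected = 10.6647 s

10.6647 s


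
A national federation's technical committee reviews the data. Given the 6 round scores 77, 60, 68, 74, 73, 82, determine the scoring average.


Average = sum / n
Sum = 434
Average = 434 / 6 = 72.3333

72.3333


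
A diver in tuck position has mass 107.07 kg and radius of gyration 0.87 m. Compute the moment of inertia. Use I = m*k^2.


I = m * k^2
I = 107.07 * 0.87^2
I = 107.07 * 0.7569 = 81.0413 kg*m^2

81.0413 kg*m^2


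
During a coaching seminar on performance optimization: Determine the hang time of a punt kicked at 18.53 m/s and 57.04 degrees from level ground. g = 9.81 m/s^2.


T = 2*v*sin(theta)/g
sin(theta) = sin(57.04 deg) = 0.8391
T = 2*18.53*0.8391 / 9.81
T = 31.0952 / 9.81 = 3.1697 s

3.1697 s


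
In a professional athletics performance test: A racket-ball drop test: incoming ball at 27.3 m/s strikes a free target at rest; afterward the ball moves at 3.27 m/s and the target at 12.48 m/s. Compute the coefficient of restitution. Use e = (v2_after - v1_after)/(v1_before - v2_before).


e = (v2_after - v1_after) / (v1_before - v2_before)
Numerator = 12.48 - 3.27 = 9.21
Denominator = 27.3 - 0 = 27.3
e = 9.21 / 27.3 = 0.3374

0.3374


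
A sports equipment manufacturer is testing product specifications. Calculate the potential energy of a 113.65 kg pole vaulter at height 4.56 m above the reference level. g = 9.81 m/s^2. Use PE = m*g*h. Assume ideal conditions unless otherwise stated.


PE = m * g * h
PE = 113.65 * 9.81 * 4.56
PE = 1114.9065 * 4.56 = 5083.9736 J

5083.9736 J


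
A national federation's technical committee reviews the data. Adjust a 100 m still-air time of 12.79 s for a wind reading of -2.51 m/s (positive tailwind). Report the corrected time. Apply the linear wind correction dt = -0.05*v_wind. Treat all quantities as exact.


dt = -0.05 * v_wind = -0.05 * -2.51 = 0.1255 s
t_corrected = t_still + dt = 12.79 + (0.1255)
t_corrected = 12.9155 s

12.9155 s


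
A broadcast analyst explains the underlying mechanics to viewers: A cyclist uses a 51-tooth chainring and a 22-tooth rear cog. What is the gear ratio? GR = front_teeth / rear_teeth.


GR = front_teeth / rear_teeth
GR = 51 / 22
GR = 2.3182

2.3182


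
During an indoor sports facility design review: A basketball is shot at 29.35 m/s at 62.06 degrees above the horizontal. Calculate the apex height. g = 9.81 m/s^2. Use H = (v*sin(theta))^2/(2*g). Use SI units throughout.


H = (v*sin(theta))^2 / (2*g)
vy = v*sin(theta) = 29.35 * sin(62.06 deg) = 25.9289 m/s
H = vy^2 / (2*g) = 672.3093 / (2*9.81)
H = 672.3093 / 19.62 = 34.2665 m

34.2665 m


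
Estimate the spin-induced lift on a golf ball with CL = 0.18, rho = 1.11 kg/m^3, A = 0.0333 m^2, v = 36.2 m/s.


FM = 0.5 * CL * rho * A * v^2
FM = 0.5 * 0.18 * 1.11 * 0.0333 * 36.2^2
v^2 = 1310.44
FM = 0.5 * 0.18 * 1.11 * 0.0333 * 1310.44 = 4.3594 N

4.3594 N


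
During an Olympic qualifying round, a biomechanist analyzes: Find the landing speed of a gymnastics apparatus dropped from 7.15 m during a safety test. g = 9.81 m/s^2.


v = sqrt(2 * g * h)
v = sqrt(2 * 9.81 * 7.15)
v = sqrt(140.283) = 11.8441 m/s

11.8441 m/s


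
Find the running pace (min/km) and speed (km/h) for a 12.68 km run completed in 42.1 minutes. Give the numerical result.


Pace = time / distance = 42.1 min / 12.68 km = 3.3202 min/km
Speed = distance / time_in_hours = 12.68 / 0.7017 hr
Speed = 18.0713 km/h

3.3202 min/km, 18.0713 km/h


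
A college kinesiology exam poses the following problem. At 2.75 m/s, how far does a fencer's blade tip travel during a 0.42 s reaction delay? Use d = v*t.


d = v * t
d = 2.75 * 0.42
d = 1.155 m

1.155 m


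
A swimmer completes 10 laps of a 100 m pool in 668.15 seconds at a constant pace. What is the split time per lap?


Split time = total_time / n_laps = 668.15 / 10
Split time = 66.815 s per lap

66.815 s


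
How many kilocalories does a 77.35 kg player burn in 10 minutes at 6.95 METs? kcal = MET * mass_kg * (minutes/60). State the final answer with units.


kcal = MET * mass * time_hr
Convert time: 10 min = 0.1667 hr
kcal = 6.95 * 77.35 * 0.1667
kcal = 89.5971 kcal

89.5971 kcal


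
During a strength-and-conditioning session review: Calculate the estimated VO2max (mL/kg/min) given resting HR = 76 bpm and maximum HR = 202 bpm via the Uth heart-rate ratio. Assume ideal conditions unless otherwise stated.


VO2max = 15.3 * HRmax / HRrest
VO2max = 15.3 * 202 / 76
VO2max = 3090.6 / 76 = 40.6658 mL/kg/min

40.6658 mL/kg/min


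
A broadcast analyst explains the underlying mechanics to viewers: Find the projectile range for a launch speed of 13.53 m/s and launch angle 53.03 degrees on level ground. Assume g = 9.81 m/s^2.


R = v^2 * sin(2*theta) / g
Convert angle to radians: theta = 53.03 deg = 0.9255 rad
sin(2*theta) = sin(1.8511) = 0.961
R = 13.53^2 * 0.961 / 9.81
R = 183.0609 * 0.961 / 9.81 = 17.9324 m

17.9324 m


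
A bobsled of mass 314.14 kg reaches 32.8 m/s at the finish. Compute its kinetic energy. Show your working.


KE = 0.5 * m * v^2
KE = 0.5 * 314.14 * 32.8^2
KE = 0.5 * 314.14 * 1075.84 = 168982.1888 J

168982.1888 J


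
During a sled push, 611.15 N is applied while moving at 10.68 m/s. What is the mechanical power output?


P = F * v
P = 611.15 * 10.68
P = 6527.082 W

6527.082 W


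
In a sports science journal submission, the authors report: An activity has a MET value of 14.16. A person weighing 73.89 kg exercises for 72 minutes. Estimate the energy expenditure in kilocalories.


kcal = MET * mass * time_hr
Convert time: 72 min = 1.2 hr
kcal = 14.16 * 73.89 * 1.2
kcal = 1255.5389 kcal

1255.5389 kcal


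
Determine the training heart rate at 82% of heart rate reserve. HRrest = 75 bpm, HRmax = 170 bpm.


Target = HRrest + pct*(HRmax - HRrest)
Heart rate reserve = HRmax - HRrest = 170 - 75 = 95 bpm
Fraction = 82% = 0.82
Target = 75 + 0.82 * 95
Target = 75 + 77.9 = 152.9 bpm

152.9 bpm


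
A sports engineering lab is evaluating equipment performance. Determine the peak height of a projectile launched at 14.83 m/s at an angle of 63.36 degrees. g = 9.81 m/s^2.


H = (v*sin(theta))^2 / (2*g)
vy = v*sin(theta) = 14.83 * sin(63.36 deg) = 13.2557 m/s
H = vy^2 / (2*g) = 175.7127 / (2*9.81)
H = 175.7127 / 19.62 = 8.9558 m

8.9558 m


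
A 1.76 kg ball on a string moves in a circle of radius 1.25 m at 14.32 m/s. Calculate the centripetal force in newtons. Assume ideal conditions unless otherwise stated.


Fc = m * v^2 / r
v^2 = 14.32^2 = 205.0624
Fc = 1.76 * 205.0624 / 1.25
Fc = 360.9098 / 1.25 = 288.7279 N

288.7279 N


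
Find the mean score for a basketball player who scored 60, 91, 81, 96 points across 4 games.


Average = sum / n
Sum = 328
Average = 328 / 4 = 82

82


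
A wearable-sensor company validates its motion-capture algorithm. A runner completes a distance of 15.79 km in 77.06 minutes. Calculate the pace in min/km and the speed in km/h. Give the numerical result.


Pace = time / distance = 77.06 min / 15.79 km = 4.8803 min/km
Speed = distance / time_in_hours = 15.79 / 1.2843 hr
Speed = 12.2943 km/h

4.8803 min/km, 12.2943 km/h


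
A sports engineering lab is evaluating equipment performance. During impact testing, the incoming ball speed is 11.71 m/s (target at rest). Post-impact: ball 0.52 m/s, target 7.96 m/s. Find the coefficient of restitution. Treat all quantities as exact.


e = (v2_after - v1_after) / (v1_before - v2_before)
Numerator = 7.96 - 0.52 = 7.44
Denominator = 11.71 - 0 = 11.71
e = 7.44 / 11.71 = 0.6354

0.6354


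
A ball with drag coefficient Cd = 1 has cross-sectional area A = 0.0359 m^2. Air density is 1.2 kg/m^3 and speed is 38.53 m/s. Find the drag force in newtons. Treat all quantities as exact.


Fd = 0.5 * Cd * rho * A * v^2
Fd = 0.5 * 1 * 1.2 * 0.0359 * 38.53^2
v^2 = 1484.5609
Fd = 0.5 * 1 * 1.2 * 0.0359 * 1484.5609 = 31.9774 N

31.9774 N


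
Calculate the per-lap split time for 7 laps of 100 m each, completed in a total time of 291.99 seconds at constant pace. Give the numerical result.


Split time = total_time / n_laps = 291.99 / 7
Split time = 41.7129 s per lap

41.7129 s


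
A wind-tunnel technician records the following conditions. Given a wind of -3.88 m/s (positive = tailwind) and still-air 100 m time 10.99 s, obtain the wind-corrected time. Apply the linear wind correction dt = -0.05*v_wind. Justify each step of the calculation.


dt = -0.05 * v_wind = -0.05 * -3.88 = 0.194 s
t_corrected = t_still + dt = 10.99 + (0.194)
t_corrected = 11.184 s

11.184 s


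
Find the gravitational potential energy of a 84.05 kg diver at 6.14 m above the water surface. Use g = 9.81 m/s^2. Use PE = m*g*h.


PE = m * g * h
PE = 84.05 * 9.81 * 6.14
PE = 824.5305 * 6.14 = 5062.6173 J

5062.6173 J


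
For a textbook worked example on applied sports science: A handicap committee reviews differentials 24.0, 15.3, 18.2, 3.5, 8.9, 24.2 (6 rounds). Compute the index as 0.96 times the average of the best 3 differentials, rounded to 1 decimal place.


All differentials: 24.0, 15.3, 18.2, 3.5, 8.9, 24.2
Sorted: 3.5, 8.9, 15.3, 18.2, 24.0, 24.2
Best 3: 3.5, 8.9, 15.3
Average of best = 27.7 / 3 = 9.2333
Raw index = 9.2333 * 0.96 = 8.864
Handicap index = round(8.864, 1) = 8.9

8.9


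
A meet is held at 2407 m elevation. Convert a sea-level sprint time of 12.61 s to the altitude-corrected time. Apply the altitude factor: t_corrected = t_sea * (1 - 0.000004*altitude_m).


Correction factor = 1 - 0.000004 * 2407 = 0.990372
t_corrected = t_sea * factor = 12.61 * 0.990372
t_corrected = 12.4886 s

12.4886 s
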